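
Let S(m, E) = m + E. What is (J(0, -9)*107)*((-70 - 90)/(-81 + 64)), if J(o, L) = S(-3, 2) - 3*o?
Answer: -17120/17 ≈ -1007.1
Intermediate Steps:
S(m, E) = E + m
J(o, L) = -1 - 3*o (J(o, L) = (2 - 3) - 3*o = -1 - 3*o)
(J(0, -9)*107)*((-70 - 90)/(-81 + 64)) = ((-1 - 3*0)*107)*((-70 - 90)/(-81 + 64)) = ((-1 + 0)*107)*(-160/(-17)) = (-1*107)*(-160*(-1/17)) = -107*160/17 = -17120/17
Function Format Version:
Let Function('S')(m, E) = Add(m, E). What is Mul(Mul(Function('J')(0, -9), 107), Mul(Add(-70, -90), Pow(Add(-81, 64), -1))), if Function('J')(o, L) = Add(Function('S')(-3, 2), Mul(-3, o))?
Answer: Rational(-17120, 17) ≈ -1007.1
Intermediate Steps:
Function('S')(m, E) = Add(E, m)
Function('J')(o, L) = Add(-1, Mul(-3, o)) (Function('J')(o, L) = Add(Add(2, -3), Mul(-3, o)) = Add(-1, Mul(-3, o)))
Mul(Mul(Function('J')(0, -9), 107), Mul(Add(-70, -90), Pow(Add(-81, 64), -1))) = Mul(Mul(Add(-1, Mul(-3, 0)), 107), Mul(Add(-70, -90), Pow(Add(-81, 64), -1))) = Mul(Mul(Add(-1, 0), 107), Mul(-160, Pow(-17, -1))) = Mul(Mul(-1, 107), Mul(-160, Rational(-1, 17))) = Mul(-107, Rational(160, 17)) = Rational(-17120, 17)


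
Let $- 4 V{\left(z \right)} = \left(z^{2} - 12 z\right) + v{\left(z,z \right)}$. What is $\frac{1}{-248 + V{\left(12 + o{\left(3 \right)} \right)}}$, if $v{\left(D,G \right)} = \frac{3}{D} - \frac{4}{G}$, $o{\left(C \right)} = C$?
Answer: $- \frac{30}{7777} \approx -0.0038575$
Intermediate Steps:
$v{\left(D,G \right)} = - \frac{4}{G} + \frac{3}{D}$
$V{\left(z \right)} = 3 z - \frac{z^{2}}{4} + \frac{1}{4 z}$ ($V{\left(z \right)} = - \frac{\left(z^{2} - 12 z\right) + \left(- \frac{4}{z} + \frac{3}{z}\right)}{4} = - \frac{\left(z^{2} - 12 z\right) - \frac{1}{z}}{4} = - \frac{z^{2} - \frac{1}{z} - 12 z}{4} = 3 z - \frac{z^{2}}{4} + \frac{1}{4 z}$)
$\frac{1}{-248 + V{\left(12 + o{\left(3 \right)} \right)}} = \frac{1}{-248 + \frac{1 + \left(12 + 3\right)^{2} \left(12 - \left(12 + 3\right)\right)}{4 \left(12 + 3\right)}} = \frac{1}{-248 + \frac{1 + 15^{2} \left(12 - 15\right)}{4 \cdot 15}} = \frac{1}{-248 + \frac{1}{4} \cdot \frac{1}{15} \left(1 + 225 \left(12 - 15\right)\right)} = \frac{1}{-248 + \frac{1}{4} \cdot \frac{1}{15} \left(1 + 225 \left(-3\right)\right)} = \frac{1}{-248 + \frac{1}{4} \cdot \frac{1}{15} \left(1 - 675\right)} = \frac{1}{-248 + \frac{1}{4} \cdot \frac{1}{15} \left(-674\right)} = \frac{1}{-248 - \frac{337}{30}} = \frac{1}{- \frac{7777}{30}} = - \frac{30}{7777}$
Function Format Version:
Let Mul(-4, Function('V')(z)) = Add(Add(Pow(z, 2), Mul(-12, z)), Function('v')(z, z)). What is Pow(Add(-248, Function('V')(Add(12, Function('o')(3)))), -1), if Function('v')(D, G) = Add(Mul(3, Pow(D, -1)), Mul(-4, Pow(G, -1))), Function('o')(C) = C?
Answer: Rational(-30, 7777) ≈ -0.0038575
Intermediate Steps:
Function('v')(D, G) = Add(Mul(-4, Pow(G, -1)), Mul(3, Pow(D, -1)))
Function('V')(z) = Add(Mul(3, z), Mul(Rational(-1, 4), Pow(z, 2)), Mul(Rational(1, 4), Pow(z, -1))) (Function('V')(z) = Mul(Rational(-1, 4), Add(Add(Pow(z, 2), Mul(-12, z)), Add(Mul(-4, Pow(z, -1)), Mul(3, Pow(z, -1))))) = Mul(Rational(-1, 4), Add(Add(Pow(z, 2), Mul(-12, z)), Mul(-1, Pow(z, -1)))) = Mul(Rational(-1, 4), Add(Pow(z, 2), Mul(-1, Pow(z, -1)), Mul(-12, z))) = Add(Mul(3, z), Mul(Rational(-1, 4), Pow(z, 2)), Mul(Rational(1, 4), Pow(z, -1))))
Pow(Add(-248, Function('V')(Add(12, Function('o')(3)))), -1) = Pow(Add(-248, Mul(Rational(1, 4), Pow(Add(12, 3), -1), Add(1, Mul(Pow(Add(12, 3), 2), Add(12, Mul(-1, Add(12, 3))))))), -1) = Pow(Add(-248, Mul(Rational(1, 4), Pow(15, -1), Add(1, Mul(Pow(15, 2), Add(12, Mul(-1, 15)))))), -1) = Pow(Add(-248, Mul(Rational(1, 4), Rational(1, 15), Add(1, Mul(225, Add(12, -15))))), -1) = Pow(Add(-248, Mul(Rational(1, 4), Rational(1, 15), Add(1, Mul(225, -3)))), -1) = Pow(Add(-248, Mul(Rational(1, 4), Rational(1, 15), Add(1, -675))), -1) = Pow(Add(-248, Mul(Rational(1, 4), Rational(1, 15), -674)), -1) = Pow(Add(-248, Rational(-337, 30)), -1) = Pow(Rational(-7777, 30), -1) = Rational(-30, 7777)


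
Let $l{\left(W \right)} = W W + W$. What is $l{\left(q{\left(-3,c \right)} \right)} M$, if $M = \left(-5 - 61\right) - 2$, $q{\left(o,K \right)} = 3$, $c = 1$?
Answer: $-816$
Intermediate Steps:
$M = -68$ ($M = -66 - 2 = -68$)
$l{\left(W \right)} = W + W^{2}$ ($l{\left(W \right)} = W^{2} + W = W + W^{2}$)
$l{\left(q{\left(-3,c \right)} \right)} M = 3 \left(1 + 3\right) \left(-68\right) = 3 \cdot 4 \left(-68\right) = 12 \left(-68\right) = -816$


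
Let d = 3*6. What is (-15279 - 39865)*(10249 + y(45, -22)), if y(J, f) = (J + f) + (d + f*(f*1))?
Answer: -594121456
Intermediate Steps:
d = 18
y(J, f) = 18 + J + f + f**2 (y(J, f) = (J + f) + (18 + f*(f*1)) = (J + f) + (18 + f*f) = (J + f) + (18 + f**2) = 18 + J + f + f**2)
(-15279 - 39865)*(10249 + y(45, -22)) = (-15279 - 39865)*(10249 + (18 + 45 - 22 + (-22)**2)) = -55144*(10249 + (18 + 45 - 22 + 484)) = -55144*(10249 + 525) = -55144*10774 = -594121456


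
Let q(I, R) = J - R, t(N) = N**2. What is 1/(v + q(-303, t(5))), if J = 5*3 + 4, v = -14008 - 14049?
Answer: -1/28063 ≈ -3.5634e-5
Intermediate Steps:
v = -28057
J = 19 (J = 15 + 4 = 19)
q(I, R) = 19 - R
1/(v + q(-303, t(5))) = 1/(-28057 + (19 - 1*5**2)) = 1/(-28057 + (19 - 1*25)) = 1/(-28057 + (19 - 25)) = 1/(-28057 - 6) = 1/(-28063) = -1/28063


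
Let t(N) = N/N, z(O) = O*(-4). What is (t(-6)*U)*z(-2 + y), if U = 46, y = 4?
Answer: -368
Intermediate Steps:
z(O) = -4*O
t(N) = 1
(t(-6)*U)*z(-2 + y) = (1*46)*(-4*(-2 + 4)) = 46*(-4*2) = 46*(-8) = -368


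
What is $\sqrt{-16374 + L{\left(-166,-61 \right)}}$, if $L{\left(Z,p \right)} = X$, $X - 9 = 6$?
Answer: $i \sqrt{16359} \approx 127.9 i$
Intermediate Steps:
$X = 15$ ($X = 9 + 6 = 15$)
$L{\left(Z,p \right)} = 15$
$\sqrt{-16374 + L{\left(-166,-61 \right)}} = \sqrt{-16374 + 15} = \sqrt{-16359} = i \sqrt{16359}$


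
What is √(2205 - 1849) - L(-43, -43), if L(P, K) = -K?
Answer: -43 + 2*√89 ≈ -24.132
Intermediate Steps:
√(2205 - 1849) - L(-43, -43) = √(2205 - 1849) - (-1)*(-43) = √356 - 1*43 = 2*√89 - 43 = -43 + 2*√89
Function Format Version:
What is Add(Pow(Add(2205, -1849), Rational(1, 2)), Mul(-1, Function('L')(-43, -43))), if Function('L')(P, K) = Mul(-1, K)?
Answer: Add(-43, Mul(2, Pow(89, Rational(1, 2)))) ≈ -24.132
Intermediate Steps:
Add(Pow(Add(2205, -1849), Rational(1, 2)), Mul(-1, Function('L')(-43, -43))) = Add(Pow(Add(2205, -1849), Rational(1, 2)), Mul(-1, Mul(-1, -43))) = Add(Pow(356, Rational(1, 2)), Mul(-1, 43)) = Add(Mul(2, Pow(89, Rational(1, 2))), -43) = Add(-43, Mul(2, Pow(89, Rational(1, 2))))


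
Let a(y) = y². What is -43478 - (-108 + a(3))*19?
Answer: -41597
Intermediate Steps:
-43478 - (-108 + a(3))*19 = -43478 - (-108 + 3²)*19 = -43478 - (-108 + 9)*19 = -43478 - (-99)*19 = -43478 - 1*(-1881) = -43478 + 1881 = -41597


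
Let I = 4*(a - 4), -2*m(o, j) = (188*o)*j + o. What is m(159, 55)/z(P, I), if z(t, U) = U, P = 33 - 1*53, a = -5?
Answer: 182691/8 ≈ 22836.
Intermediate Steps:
P = -20 (P = 33 - 53 = -20)
m(o, j) = -o/2 - 94*j*o (m(o, j) = -((188*o)*j + o)/2 = -(188*j*o + o)/2 = -(o + 188*j*o)/2 = -o/2 - 94*j*o)
I = -36 (I = 4*(-5 - 4) = 4*(-9) = -36)
m(159, 55)/z(P, I) = -1/2*159*(1 + 188*55)/(-36) = -1/2*159*(1 + 10340)*(-1/36) = -1/2*159*10341*(-1/36) = -1644219/2*(-1/36) = 182691/8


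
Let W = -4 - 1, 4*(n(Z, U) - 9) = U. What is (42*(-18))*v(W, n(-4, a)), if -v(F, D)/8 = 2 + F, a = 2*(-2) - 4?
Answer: -18144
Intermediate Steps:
a = -8 (a = -4 - 4 = -8)
n(Z, U) = 9 + U/4
W = -5
v(F, D) = -16 - 8*F (v(F, D) = -8*(2 + F) = -16 - 8*F)
(42*(-18))*v(W, n(-4, a)) = (42*(-18))*(-16 - 8*(-5)) = -756*(-16 + 40) = -756*24 = -18144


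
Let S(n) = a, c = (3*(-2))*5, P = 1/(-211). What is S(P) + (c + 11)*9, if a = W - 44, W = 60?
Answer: -155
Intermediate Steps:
P = -1/211 ≈ -0.0047393
c = -30 (c = -6*5 = -30)
a = 16 (a = 60 - 44 = 16)
S(n) = 16
S(P) + (c + 11)*9 = 16 + (-30 + 11)*9 = 16 - 19*9 = 16 - 171 = -155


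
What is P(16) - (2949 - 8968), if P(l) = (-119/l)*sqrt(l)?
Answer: 23957/4 ≈ 5989.3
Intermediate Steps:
P(l) = -119/sqrt(l)
P(16) - (2949 - 8968) = -119/sqrt(16) - (2949 - 8968) = -119*1/4 - 1*(-6019) = -119/4 + 6019 = 23957/4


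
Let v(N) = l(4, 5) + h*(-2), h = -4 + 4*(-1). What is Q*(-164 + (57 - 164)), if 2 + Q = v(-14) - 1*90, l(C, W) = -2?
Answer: 21138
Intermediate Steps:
h = -8 (h = -4 - 4 = -8)
v(N) = 14 (v(N) = -2 - 8*(-2) = -2 + 16 = 14)
Q = -78 (Q = -2 + (14 - 1*90) = -2 + (14 - 90) = -2 - 76 = -78)
Q*(-164 + (57 - 164)) = -78*(-164 + (57 - 164)) = -78*(-164 - 107) = -78*(-271) = 21138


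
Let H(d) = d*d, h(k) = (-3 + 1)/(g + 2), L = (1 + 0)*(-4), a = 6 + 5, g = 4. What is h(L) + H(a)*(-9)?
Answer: -3268/3 ≈ -1089.3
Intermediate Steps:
a = 11
L = -4 (L = 1*(-4) = -4)
h(k) = -1/3 (h(k) = (-3 + 1)/(4 + 2) = -2/6 = -2*1/6 = -1/3)
H(d) = d**2
h(L) + H(a)*(-9) = -1/3 + 11**2*(-9) = -1/3 + 121*(-9) = -1/3 - 1089 = -3268/3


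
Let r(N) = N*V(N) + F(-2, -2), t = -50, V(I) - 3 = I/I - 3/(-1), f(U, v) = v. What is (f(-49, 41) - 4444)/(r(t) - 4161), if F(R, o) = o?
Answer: 4403/4513 ≈ 0.97563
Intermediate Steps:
V(I) = 7 (V(I) = 3 + (I/I - 3/(-1)) = 3 + (1 - 3*(-1)) = 3 + (1 + 3) = 3 + 4 = 7)
r(N) = -2 + 7*N (r(N) = N*7 - 2 = 7*N - 2 = -2 + 7*N)
(f(-49, 41) - 4444)/(r(t) - 4161) = (41 - 4444)/((-2 + 7*(-50)) - 4161) = -4403/((-2 - 350) - 4161) = -4403/(-352 - 4161) = -4403/(-4513) = -4403*(-1/4513) = 4403/4513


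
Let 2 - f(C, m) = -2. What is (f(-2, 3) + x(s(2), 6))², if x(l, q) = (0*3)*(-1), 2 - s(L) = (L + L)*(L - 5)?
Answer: 16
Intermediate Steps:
f(C, m) = 4 (f(C, m) = 2 - 1*(-2) = 2 + 2 = 4)
s(L) = 2 - 2*L*(-5 + L) (s(L) = 2 - (L + L)*(L - 5) = 2 - 2*L*(-5 + L))
x(l, q) = 0 (x(l, q) = 0*(-1) = 0)
(f(-2, 3) + x(s(2), 6))² = (4 + 0)² = 4² = 16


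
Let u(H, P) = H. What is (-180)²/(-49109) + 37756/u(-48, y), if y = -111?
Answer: -463928651/589308 ≈ -787.24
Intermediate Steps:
(-180)²/(-49109) + 37756/u(-48, y) = (-180)²/(-49109) + 37756/(-48) = 32400*(-1/49109) + 37756*(-1/48) = -32400/49109 - 9439/12 = -463928651/589308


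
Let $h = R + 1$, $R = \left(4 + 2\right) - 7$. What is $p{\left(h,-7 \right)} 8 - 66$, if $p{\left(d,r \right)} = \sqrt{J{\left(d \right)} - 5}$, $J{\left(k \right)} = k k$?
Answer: $-66 + 8 i \sqrt{5} \approx -66.0 + 17.889 i$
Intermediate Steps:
$R = -1$ ($R = 6 - 7 = -1$)
$J{\left(k \right)} = k^{2}$
$h = 0$ ($h = -1 + 1 = 0$)
$p{\left(d,r \right)} = \sqrt{-5 + d^{2}}$ ($p{\left(d,r \right)} = \sqrt{d^{2} - 5} = \sqrt{-5 + d^{2}}$)
$p{\left(h,-7 \right)} 8 - 66 = \sqrt{-5 + 0^{2}} \cdot 8 - 66 = \sqrt{-5 + 0} \cdot 8 - 66 = \sqrt{-5} \cdot 8 - 66 = i \sqrt{5} \cdot 8 - 66 = 8 i \sqrt{5} - 66 = -66 + 8 i \sqrt{5}$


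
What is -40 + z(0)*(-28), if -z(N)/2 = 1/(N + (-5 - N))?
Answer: -256/5 ≈ -51.200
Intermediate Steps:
z(N) = 2/5 (z(N) = -2/(N + (-5 - N)) = -2/(-5) = -2*(-1/5) = 2/5)
-40 + z(0)*(-28) = -40 + (2/5)*(-28) = -40 - 56/5 = -256/5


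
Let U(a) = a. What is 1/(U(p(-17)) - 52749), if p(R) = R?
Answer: -1/52766 ≈ -1.8952e-5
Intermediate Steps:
1/(U(p(-17)) - 52749) = 1/(-17 - 52749) = 1/(-52766) = -1/52766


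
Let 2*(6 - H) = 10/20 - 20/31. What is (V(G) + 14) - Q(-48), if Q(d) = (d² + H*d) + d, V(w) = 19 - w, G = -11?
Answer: -59536/31 ≈ -1920.5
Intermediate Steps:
H = 753/124 (H = 6 - (10/20 - 20/31)/2 = 6 - (10*(1/20) - 20*1/31)/2 = 6 - (½ - 20/31)/2 = 6 - ½*(-9/62) = 6 + 9/124 = 753/124 ≈ 6.0726)
Q(d) = d² + 877*d/124 (Q(d) = (d² + 753*d/124) + d = d² + 877*d/124)
(V(G) + 14) - Q(-48) = ((19 - 1*(-11)) + 14) - (-48)*(877 + 124*(-48))/124 = ((19 + 11) + 14) - (-48)*(877 - 5952)/124 = (30 + 14) - (-48)*(-5075)/124 = 44 - 1*60900/31 = 44 - 60900/31 = -59536/31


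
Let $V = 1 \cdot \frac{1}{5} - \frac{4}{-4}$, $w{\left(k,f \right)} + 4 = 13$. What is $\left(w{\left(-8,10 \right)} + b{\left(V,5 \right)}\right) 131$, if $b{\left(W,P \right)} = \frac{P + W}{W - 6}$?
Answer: $\frac{24235}{24} \approx 1009.8$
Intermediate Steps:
$w{\left(k,f \right)} = 9$ ($w{\left(k,f \right)} = -4 + 13 = 9$)
$V = \frac{6}{5}$ ($V = 1 \cdot \frac{1}{5} - -1 = \frac{1}{5} + 1 = \frac{6}{5} \approx 1.2$)
$b{\left(W,P \right)} = \frac{P + W}{-6 + W}$
$\left(w{\left(-8,10 \right)} + b{\left(V,5 \right)}\right) 131 = \left(9 + \frac{5 + \frac{6}{5}}{-6 + \frac{6}{5}}\right) 131 = \left(9 + \frac{1}{- \frac{24}{5}} \cdot \frac{31}{5}\right) 131 = \left(9 - \frac{31}{24}\right) 131 = \frac{185}{24} \cdot 131 = \frac{24235}{24}$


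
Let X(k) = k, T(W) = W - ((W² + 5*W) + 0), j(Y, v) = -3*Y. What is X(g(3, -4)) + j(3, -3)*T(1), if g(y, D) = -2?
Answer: 43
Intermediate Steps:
T(W) = -W² - 4*W (T(W) = W - (W² + 5*W) = W + (-W² - 5*W) = -W² - 4*W)
X(g(3, -4)) + j(3, -3)*T(1) = -2 + (-3*3)*(-1*1*(4 + 1)) = -2 - (-9)*5 = -2 - 9*(-5) = -2 + 45 = 43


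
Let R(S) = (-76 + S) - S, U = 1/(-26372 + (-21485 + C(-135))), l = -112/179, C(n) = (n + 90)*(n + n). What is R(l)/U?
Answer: 2713732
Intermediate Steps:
C(n) = 2*n*(90 + n) (C(n) = (90 + n)*(2*n) = 2*n*(90 + n))
l = -112/179 (l = -112*1/179 = -112/179 ≈ -0.62570)
U = -1/35707 (U = 1/(-26372 + (-21485 + 2*(-135)*(90 - 135))) = 1/(-26372 + (-21485 + 2*(-135)*(-45))) = 1/(-26372 + (-21485 + 12150)) = 1/(-26372 - 9335) = 1/(-35707) = -1/35707 ≈ -2.8006e-5)
R(S) = -76
R(l)/U = -76/(-1/35707) = -76*(-35707) = 2713732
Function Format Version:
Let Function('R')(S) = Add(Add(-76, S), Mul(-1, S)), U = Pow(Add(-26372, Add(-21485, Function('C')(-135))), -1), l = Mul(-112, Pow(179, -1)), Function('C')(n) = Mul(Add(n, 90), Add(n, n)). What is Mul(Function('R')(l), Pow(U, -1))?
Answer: 2713732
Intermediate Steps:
Function('C')(n) = Mul(2, n, Add(90, n)) (Function('C')(n) = Mul(Add(90, n), Mul(2, n)) = Mul(2, n, Add(90, n)))
l = Rational(-112, 179) (l = Mul(-112, Rational(1, 179)) = Rational(-112, 179) ≈ -0.62570)
U = Rational(-1, 35707) (U = Pow(Add(-26372, Add(-21485, Mul(2, -135, Add(90, -135)))), -1) = Pow(Add(-26372, Add(-21485, Mul(2, -135, -45))), -1) = Pow(Add(-26372, Add(-21485, 12150)), -1) = Pow(Add(-26372, -9335), -1) = Pow(-35707, -1) = Rational(-1, 35707) ≈ -2.8006e-5)
Function('R')(S) = -76
Mul(Function('R')(l), Pow(U, -1)) = Mul(-76, Pow(Rational(-1, 35707), -1)) = Mul(-76, -35707) = 2713732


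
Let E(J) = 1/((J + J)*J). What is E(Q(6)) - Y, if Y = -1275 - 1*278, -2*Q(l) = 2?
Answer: 3107/2 ≈ 1553.5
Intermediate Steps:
Q(l) = -1 (Q(l) = -1/2*2 = -1)
Y = -1553 (Y = -1275 - 278 = -1553)
E(J) = 1/(2*J**2) (E(J) = 1/((2*J)*J) = 1/(2*J**2))
E(Q(6)) - Y = (1/2)/(-1)**2 - 1*(-1553) = (1/2)*1 + 1553 = 1/2 + 1553 = 3107/2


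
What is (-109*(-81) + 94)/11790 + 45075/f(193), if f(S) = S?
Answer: 533156389/2275470 ≈ 234.31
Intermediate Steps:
(-109*(-81) + 94)/11790 + 45075/f(193) = (-109*(-81) + 94)/11790 + 45075/193 = (8829 + 94)*(1/11790) + 45075*(1/193) = 8923*(1/11790) + 45075/193 = 8923/11790 + 45075/193 = 533156389/2275470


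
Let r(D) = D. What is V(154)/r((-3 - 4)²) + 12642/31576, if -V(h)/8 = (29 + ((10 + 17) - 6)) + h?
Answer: -25456287/773612 ≈ -32.906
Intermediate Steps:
V(h) = -400 - 8*h (V(h) = -8*((29 + ((10 + 17) - 6)) + h) = -8*((29 + (27 - 6)) + h) = -8*((29 + 21) + h) = -8*(50 + h) = -400 - 8*h)
V(154)/r((-3 - 4)²) + 12642/31576 = (-400 - 8*154)/((-3 - 4)²) + 12642/31576 = (-400 - 1232)/((-7)²) + 12642*(1/31576) = -1632/49 + 6321/15788 = -25456287/773612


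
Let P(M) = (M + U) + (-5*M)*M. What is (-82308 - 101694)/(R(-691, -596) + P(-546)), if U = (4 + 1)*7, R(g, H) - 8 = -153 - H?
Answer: 30667/248440 ≈ 0.12344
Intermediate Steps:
R(g, H) = -145 - H (R(g, H) = 8 + (-153 - H) = -145 - H)
U = 35 (U = 5*7 = 35)
P(M) = 35 + M - 5*M² (P(M) = (M + 35) + (-5*M)*M = (35 + M) - 5*M² = 35 + M - 5*M²)
(-82308 - 101694)/(R(-691, -596) + P(-546)) = (-82308 - 101694)/((-145 - 1*(-596)) + (35 - 546 - 5*(-546)²)) = -184002/((-145 + 596) + (35 - 546 - 5*298116)) = -184002/(451 + (35 - 546 - 1490580)) = -184002/(451 - 1491091) = -184002/(-1490640) = -184002*(-1/1490640) = 30667/248440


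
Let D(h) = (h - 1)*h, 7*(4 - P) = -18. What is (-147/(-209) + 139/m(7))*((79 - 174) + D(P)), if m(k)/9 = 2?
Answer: -90685117/184338 ≈ -491.95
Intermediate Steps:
P = 46/7 (P = 4 - 1/7*(-18) = 4 + 18/7 = 46/7 ≈ 6.5714)
m(k) = 18 (m(k) = 9*2 = 18)
D(h) = h*(-1 + h) (D(h) = (-1 + h)*h = h*(-1 + h))
(-147/(-209) + 139/m(7))*((79 - 174) + D(P)) = (-147/(-209) + 139/18)*((79 - 174) + 46*(-1 + 46/7)/7) = (-147*(-1/209) + 139*(1/18))*(-95 + (46/7)*(39/7)) = (147/209 + 139/18)*(-95 + 1794/49) = (31697/3762)*(-2861/49) = -90685117/184338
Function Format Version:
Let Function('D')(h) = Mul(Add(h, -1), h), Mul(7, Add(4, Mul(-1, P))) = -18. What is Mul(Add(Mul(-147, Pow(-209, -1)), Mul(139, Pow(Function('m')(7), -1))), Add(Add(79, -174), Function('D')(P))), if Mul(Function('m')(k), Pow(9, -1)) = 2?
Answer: Rational(-90685117, 184338) ≈ -491.95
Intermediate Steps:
P = Rational(46, 7) (P = Add(4, Mul(Rational(-1, 7), -18)) = Add(4, Rational(18, 7)) = Rational(46, 7) ≈ 6.5714)
Function('m')(k) = 18 (Function('m')(k) = Mul(9, 2) = 18)
Function('D')(h) = Mul(h, Add(-1, h)) (Function('D')(h) = Mul(Add(-1, h), h) = Mul(h, Add(-1, h)))
Mul(Add(Mul(-147, Pow(-209, -1)), Mul(139, Pow(Function('m')(7), -1))), Add(Add(79, -174), Function('D')(P))) = Mul(Add(Mul(-147, Pow(-209, -1)), Mul(139, Pow(18, -1))), Add(Add(79, -174), Mul(Rational(46, 7), Add(-1, Rational(46, 7))))) = Mul(Add(Mul(-147, Rational(-1, 209)), Mul(139, Rational(1, 18))), Add(-95, Mul(Rational(46, 7), Rational(39, 7)))) = Mul(Add(Rational(147, 209), Rational(139, 18)), Add(-95, Rational(1794, 49))) = Mul(Rational(31697, 3762), Rational(-2861, 49)) = Rational(-90685117, 184338)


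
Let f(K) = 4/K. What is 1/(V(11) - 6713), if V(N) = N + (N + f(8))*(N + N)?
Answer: -1/6449 ≈ -0.00015506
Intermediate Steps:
V(N) = N + 2*N*(½ + N) (V(N) = N + (N + 4/8)*(N + N) = N + (N + 4*(⅛))*(2*N) = N + (N + ½)*(2*N) = N + (½ + N)*(2*N) = N + 2*N*(½ + N))
1/(V(11) - 6713) = 1/(2*11*(1 + 11) - 6713) = 1/(2*11*12 - 6713) = 1/(264 - 6713) = 1/(-6449) = -1/6449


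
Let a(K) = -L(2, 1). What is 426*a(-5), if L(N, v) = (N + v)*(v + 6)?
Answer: -8946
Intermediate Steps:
L(N, v) = (6 + v)*(N + v) (L(N, v) = (N + v)*(6 + v) = (6 + v)*(N + v))
a(K) = -21 (a(K) = -(1**2 + 6*2 + 6*1 + 2*1) = -(1 + 12 + 6 + 2) = -1*21 = -21)
426*a(-5) = 426*(-21) = -8946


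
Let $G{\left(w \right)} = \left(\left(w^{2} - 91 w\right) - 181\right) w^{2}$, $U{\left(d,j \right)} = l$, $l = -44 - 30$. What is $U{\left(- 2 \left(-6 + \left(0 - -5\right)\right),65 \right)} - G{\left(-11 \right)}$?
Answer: $-113935$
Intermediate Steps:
$l = -74$ ($l = -44 - 30 = -74$)
$U{\left(d,j \right)} = -74$
$G{\left(w \right)} = w^{2} \left(-181 + w^{2} - 91 w\right)$ ($G{\left(w \right)} = \left(-181 + w^{2} - 91 w\right) w^{2} = w^{2} \left(-181 + w^{2} - 91 w\right)$)
$U{\left(- 2 \left(-6 + \left(0 - -5\right)\right),65 \right)} - G{\left(-11 \right)} = -74 - \left(-11\right)^{2} \left(-181 + \left(-11\right)^{2} - -1001\right) = -74 - 121 \left(-181 + 121 + 1001\right) = -74 - 121 \cdot 941 = -74 - 113861 = -113935$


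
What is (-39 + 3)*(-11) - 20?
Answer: 376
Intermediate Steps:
(-39 + 3)*(-11) - 20 = -36*(-11) - 20 = 396 - 20 = 376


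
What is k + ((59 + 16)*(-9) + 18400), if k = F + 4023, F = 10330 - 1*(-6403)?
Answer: 38481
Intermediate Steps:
F = 16733 (F = 10330 + 6403 = 16733)
k = 20756 (k = 16733 + 4023 = 20756)
k + ((59 + 16)*(-9) + 18400) = 20756 + ((59 + 16)*(-9) + 18400) = 20756 + (75*(-9) + 18400) = 20756 + (-675 + 18400) = 20756 + 17725 = 38481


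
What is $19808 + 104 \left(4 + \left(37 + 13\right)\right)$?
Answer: $25424$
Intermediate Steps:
$19808 + 104 \left(4 + \left(37 + 13\right)\right) = 19808 + 104 \left(4 + 50\right) = 19808 + 104 \cdot 54 = 19808 + 5616 = 25424$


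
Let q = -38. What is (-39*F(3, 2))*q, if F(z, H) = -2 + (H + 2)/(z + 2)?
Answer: -8892/5 ≈ -1778.4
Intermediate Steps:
F(z, H) = -2 + (2 + H)/(2 + z)
(-39*F(3, 2))*q = -39*(-2 + 2 - 2*3)/(2 + 3)*(-38) = -39*(-2 + 2 - 6)/5*(-38) = -39*(-6)/5*(-38) = -39*(-6/5)*(-38) = (234/5)*(-38) = -8892/5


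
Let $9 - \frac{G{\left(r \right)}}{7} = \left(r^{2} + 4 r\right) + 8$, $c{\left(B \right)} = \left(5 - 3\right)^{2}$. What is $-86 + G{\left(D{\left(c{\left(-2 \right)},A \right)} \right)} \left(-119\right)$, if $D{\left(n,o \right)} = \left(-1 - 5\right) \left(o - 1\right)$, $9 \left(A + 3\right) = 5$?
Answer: $\frac{3813533}{9} \approx 4.2373 \cdot 10^{5}$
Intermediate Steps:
$A = - \frac{22}{9}$ ($A = -3 + \frac{1}{9} \cdot 5 = -3 + \frac{5}{9} = - \frac{22}{9} \approx -2.4444$)
$c{\left(B \right)} = 4$ ($c{\left(B \right)} = 2^{2} = 4$)
$D{\left(n,o \right)} = 6 - 6 o$ ($D{\left(n,o \right)} = - 6 \left(-1 + o\right) = 6 - 6 o$)
$G{\left(r \right)} = 7 - 28 r - 7 r^{2}$ ($G{\left(r \right)} = 63 - 7 \left(\left(r^{2} + 4 r\right) + 8\right) = 63 - 7 \left(8 + r^{2} + 4 r\right) = 63 - \left(56 + 7 r^{2} + 28 r\right) = 7 - 28 r - 7 r^{2}$)
$-86 + G{\left(D{\left(c{\left(-2 \right)},A \right)} \right)} \left(-119\right) = -86 + \left(7 - 28 \left(6 - - \frac{44}{3}\right) - 7 \left(6 - - \frac{44}{3}\right)^{2}\right) \left(-119\right) = -86 + \left(7 - 28 \left(6 + \frac{44}{3}\right) - 7 \left(6 + \frac{44}{3}\right)^{2}\right) \left(-119\right) = -86 + \left(7 - \frac{1736}{3} - 7 \left(\frac{62}{3}\right)^{2}\right) \left(-119\right) = -86 + \left(7 - \frac{1736}{3} - \frac{26908}{9}\right) \left(-119\right) = -86 - - \frac{3814307}{9} = -86 + \frac{3814307}{9} = \frac{3813533}{9}$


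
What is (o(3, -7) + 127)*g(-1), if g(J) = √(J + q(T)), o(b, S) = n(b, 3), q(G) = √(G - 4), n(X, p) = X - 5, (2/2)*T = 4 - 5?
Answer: 125*√(-1 + I*√5) ≈ 106.41 + 164.16*I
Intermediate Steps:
T = -1 (T = 4 - 5 = -1)
n(X, p) = -5 + X
q(G) = √(-4 + G)
o(b, S) = -5 + b
g(J) = √(J + I*√5) (g(J) = √(J + √(-4 - 1)) = √(J + √(-5)) = √(J + I*√5))
(o(3, -7) + 127)*g(-1) = ((-5 + 3) + 127)*√(-1 + I*√5) = (-2 + 127)*√(-1 + I*√5) = 125*√(-1 + I*√5)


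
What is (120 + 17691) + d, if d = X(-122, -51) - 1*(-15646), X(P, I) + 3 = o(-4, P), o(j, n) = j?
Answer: 33450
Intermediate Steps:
X(P, I) = -7 (X(P, I) = -3 - 4 = -7)
d = 15639 (d = -7 - 1*(-15646) = -7 + 15646 = 15639)
(120 + 17691) + d = (120 + 17691) + 15639 = 17811 + 15639 = 33450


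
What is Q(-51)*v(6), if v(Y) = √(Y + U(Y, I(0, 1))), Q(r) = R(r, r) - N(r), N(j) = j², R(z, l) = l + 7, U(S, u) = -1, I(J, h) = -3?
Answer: -2645*√5 ≈ -5914.4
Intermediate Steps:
R(z, l) = 7 + l
Q(r) = 7 + r - r² (Q(r) = (7 + r) - r² = 7 + r - r²)
v(Y) = √(-1 + Y) (v(Y) = √(Y - 1) = √(-1 + Y))
Q(-51)*v(6) = (7 - 51 - 1*(-51)²)*√(-1 + 6) = (7 - 51 - 1*2601)*√5 = (7 - 51 - 2601)*√5 = -2645*√5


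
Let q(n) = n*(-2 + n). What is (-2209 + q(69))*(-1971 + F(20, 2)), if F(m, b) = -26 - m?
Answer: -4869038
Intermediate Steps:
(-2209 + q(69))*(-1971 + F(20, 2)) = (-2209 + 69*(-2 + 69))*(-1971 + (-26 - 1*20)) = (-2209 + 69*67)*(-1971 + (-26 - 20)) = (-2209 + 4623)*(-1971 - 46) = 2414*(-2017) = -4869038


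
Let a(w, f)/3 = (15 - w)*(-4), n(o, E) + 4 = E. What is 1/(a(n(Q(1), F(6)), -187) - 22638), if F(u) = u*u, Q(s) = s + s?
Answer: -1/22434 ≈ -4.4575e-5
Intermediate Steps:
Q(s) = 2*s
F(u) = u²
n(o, E) = -4 + E
a(w, f) = -180 + 12*w (a(w, f) = 3*((15 - w)*(-4)) = 3*(-60 + 4*w) = -180 + 12*w)
1/(a(n(Q(1), F(6)), -187) - 22638) = 1/((-180 + 12*(-4 + 6²)) - 22638) = 1/((-180 + 12*(-4 + 36)) - 22638) = 1/((-180 + 12*32) - 22638) = 1/((-180 + 384) - 22638) = 1/(204 - 22638) = 1/(-22434) = -1/22434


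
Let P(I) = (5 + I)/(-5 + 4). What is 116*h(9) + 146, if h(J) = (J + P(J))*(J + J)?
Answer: -10294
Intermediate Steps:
P(I) = -5 - I (P(I) = (5 + I)/(-1) = (5 + I)*(-1) = -5 - I)
h(J) = -10*J (h(J) = (J + (-5 - J))*(J + J) = -10*J)
116*h(9) + 146 = 116*(-10*9) + 146 = 116*(-90) + 146 = -10440 + 146 = -10294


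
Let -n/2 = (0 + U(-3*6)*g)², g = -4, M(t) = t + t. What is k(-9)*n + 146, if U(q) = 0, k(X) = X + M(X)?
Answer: 146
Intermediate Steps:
M(t) = 2*t
k(X) = 3*X (k(X) = X + 2*X = 3*X)
n = 0 (n = -2*(0 + 0*(-4))² = -2*(0 + 0)² = -2*0² = -2*0 = 0)
k(-9)*n + 146 = (3*(-9))*0 + 146 = -27*0 + 146 = 0 + 146 = 146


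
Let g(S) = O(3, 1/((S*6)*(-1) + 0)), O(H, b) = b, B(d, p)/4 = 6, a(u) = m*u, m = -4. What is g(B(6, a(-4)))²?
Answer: 1/20736 ≈ 4.8225e-5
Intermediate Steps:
a(u) = -4*u
B(d, p) = 24 (B(d, p) = 4*6 = 24)
g(S) = -1/(6*S) (g(S) = 1/((S*6)*(-1) + 0) = 1/((6*S)*(-1) + 0) = 1/(-6*S + 0) = 1/(-6*S) = -1/(6*S))
g(B(6, a(-4)))² = (-⅙/24)² = (-⅙*1/24)² = (-1/144)² = 1/20736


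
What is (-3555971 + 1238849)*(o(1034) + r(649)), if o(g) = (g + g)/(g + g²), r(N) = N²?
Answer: -112237022419946/115 ≈ -9.7597e+11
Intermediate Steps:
o(g) = 2*g/(g + g²) (o(g) = (2*g)/(g + g²) = 2*g/(g + g²))
(-3555971 + 1238849)*(o(1034) + r(649)) = (-3555971 + 1238849)*(2/(1 + 1034) + 649²) = -2317122*(2/1035 + 421201) = -2317122*435943037/1035 = -112237022419946/115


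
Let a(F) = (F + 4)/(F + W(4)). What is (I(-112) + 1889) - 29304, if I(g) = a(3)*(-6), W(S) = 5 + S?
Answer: -54837/2 ≈ -27419.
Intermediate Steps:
a(F) = (4 + F)/(9 + F) (a(F) = (F + 4)/(F + (5 + 4)) = (4 + F)/(F + 9) = (4 + F)/(9 + F))
I(g) = -7/2 (I(g) = ((4 + 3)/(9 + 3))*(-6) = (7/12)*(-6) = -7/2)
(I(-112) + 1889) - 29304 = (-7/2 + 1889) - 29304 = 3771/2 - 29304 = -54837/2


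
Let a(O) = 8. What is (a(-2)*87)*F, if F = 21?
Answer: 14616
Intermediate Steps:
(a(-2)*87)*F = (8*87)*21 = 696*21 = 14616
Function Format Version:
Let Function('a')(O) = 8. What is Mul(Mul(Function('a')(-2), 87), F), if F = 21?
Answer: 14616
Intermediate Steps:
Mul(Mul(Function('a')(-2), 87), F) = Mul(Mul(8, 87), 21) = Mul(696, 21) = 14616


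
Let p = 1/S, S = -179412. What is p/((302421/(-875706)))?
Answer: 145951/9042992742 ≈ 1.6140e-5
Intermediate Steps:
p = -1/179412 (p = 1/(-179412) = -1/179412 ≈ -5.5738e-6)
p/((302421/(-875706))) = -1/(179412*(302421/(-875706))) = -1/(179412*(302421*(-1/875706))) = -1/(179412*(-100807/291902)) = -1/179412*(-291902/100807) = 145951/9042992742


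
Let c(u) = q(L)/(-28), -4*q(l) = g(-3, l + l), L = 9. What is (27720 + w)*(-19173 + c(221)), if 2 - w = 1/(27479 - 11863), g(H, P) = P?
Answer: -464802887506929/874496 ≈ -5.3151e+8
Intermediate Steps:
q(l) = -l/2 (q(l) = -(l + l)/4 = -l/2)
c(u) = 9/56 (c(u) = -½*9/(-28) = -9/2*(-1/28) = 9/56)
w = 31231/15616 (w = 2 - 1/(27479 - 11863) = 2 - 1/15616 = 31231/15616 ≈ 1.9999)
(27720 + w)*(-19173 + c(221)) = (27720 + 31231/15616)*(-19173 + 9/56) = (432906751/15616)*(-1073679/56) = -464802887506929/874496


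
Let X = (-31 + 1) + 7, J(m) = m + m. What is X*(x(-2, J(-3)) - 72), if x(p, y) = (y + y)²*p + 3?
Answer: 8211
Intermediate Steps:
J(m) = 2*m
x(p, y) = 3 + 4*p*y² (x(p, y) = (2*y)²*p + 3 = (4*y²)*p + 3 = 4*p*y² + 3 = 3 + 4*p*y²)
X = -23 (X = -30 + 7 = -23)
X*(x(-2, J(-3)) - 72) = -23*((3 + 4*(-2)*(2*(-3))²) - 72) = -23*((3 + 4*(-2)*(-6)²) - 72) = -23*((3 + 4*(-2)*36) - 72) = -23*((3 - 288) - 72) = -23*(-285 - 72) = -23*(-357) = 8211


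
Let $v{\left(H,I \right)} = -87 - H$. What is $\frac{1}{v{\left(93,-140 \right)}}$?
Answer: $- \frac{1}{180} \approx -0.0055556$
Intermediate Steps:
$\frac{1}{v{\left(93,-140 \right)}} = \frac{1}{-87 - 93} = \frac{1}{-180} = - \frac{1}{180}$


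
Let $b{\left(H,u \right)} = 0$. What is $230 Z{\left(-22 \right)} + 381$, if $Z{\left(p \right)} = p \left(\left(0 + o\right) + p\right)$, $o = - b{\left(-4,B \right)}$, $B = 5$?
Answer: $111701$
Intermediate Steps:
$o = 0$ ($o = \left(-1\right) 0 = 0$)
$Z{\left(p \right)} = p^{2}$ ($Z{\left(p \right)} = p \left(\left(0 + 0\right) + p\right) = p \left(0 + p\right) = p p = p^{2}$)
$230 Z{\left(-22 \right)} + 381 = 230 \left(-22\right)^{2} + 381 = 230 \cdot 484 + 381 = 111320 + 381 = 111701$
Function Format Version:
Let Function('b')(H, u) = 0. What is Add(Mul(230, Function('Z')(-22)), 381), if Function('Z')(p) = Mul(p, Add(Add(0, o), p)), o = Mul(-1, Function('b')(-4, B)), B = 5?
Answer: 111701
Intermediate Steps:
o = 0 (o = Mul(-1, 0) = 0)
Function('Z')(p) = Pow(p, 2) (Function('Z')(p) = Mul(p, Add(Add(0, 0), p)) = Mul(p, Add(0, p)) = Mul(p, p) = Pow(p, 2))
Add(Mul(230, Function('Z')(-22)), 381) = Add(Mul(230, Pow(-22, 2)), 381) = Add(Mul(230, 484), 381) = Add(111320, 381) = 111701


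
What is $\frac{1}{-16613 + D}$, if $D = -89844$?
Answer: $- \frac{1}{106457} \approx -9.3935 \cdot 10^{-6}$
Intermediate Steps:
$\frac{1}{-16613 + D} = \frac{1}{-16613 - 89844} = \frac{1}{-106457} = - \frac{1}{106457}$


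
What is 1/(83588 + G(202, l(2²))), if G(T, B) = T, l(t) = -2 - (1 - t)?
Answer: 1/83790 ≈ 1.1935e-5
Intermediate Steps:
l(t) = -3 + t (l(t) = -2 + (-1 + t) = -3 + t)
1/(83588 + G(202, l(2²))) = 1/(83588 + 202) = 1/83790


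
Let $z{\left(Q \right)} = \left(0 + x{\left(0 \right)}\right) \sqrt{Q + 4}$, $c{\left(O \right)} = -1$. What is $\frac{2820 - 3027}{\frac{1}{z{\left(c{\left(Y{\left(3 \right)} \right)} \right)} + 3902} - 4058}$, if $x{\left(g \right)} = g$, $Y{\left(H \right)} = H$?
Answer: $\frac{269238}{5278105} \approx 0.05101$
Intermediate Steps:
$z{\left(Q \right)} = 0$ ($z{\left(Q \right)} = \left(0 + 0\right) \sqrt{Q + 4} = 0 \sqrt{4 + Q} = 0$)
$\frac{2820 - 3027}{\frac{1}{z{\left(c{\left(Y{\left(3 \right)} \right)} \right)} + 3902} - 4058} = \frac{2820 - 3027}{\frac{1}{0 + 3902} - 4058} = - \frac{207}{\frac{1}{3902} - 4058} = - \frac{207}{- \frac{15834315}{3902}} = \left(-207\right) \left(- \frac{3902}{15834315}\right) = \frac{269238}{5278105}$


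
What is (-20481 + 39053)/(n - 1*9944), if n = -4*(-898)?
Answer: -4643/1588 ≈ -2.9238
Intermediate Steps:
n = 3592
(-20481 + 39053)/(n - 1*9944) = (-20481 + 39053)/(3592 - 1*9944) = 18572/(3592 - 9944) = 18572/(-6352) = 18572*(-1/6352) = -4643/1588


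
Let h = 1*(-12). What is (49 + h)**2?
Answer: 1369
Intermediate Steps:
h = -12
(49 + h)**2 = (49 - 12)**2 = 37**2 = 1369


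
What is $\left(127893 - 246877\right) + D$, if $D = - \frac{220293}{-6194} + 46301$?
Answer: $- \frac{449978209}{6194} \approx -72647.0$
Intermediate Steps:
$D = \frac{287008687}{6194}$ ($D = \left(-220293\right) \left(- \frac{1}{6194}\right) + 46301 = \frac{220293}{6194} + 46301 = \frac{287008687}{6194} \approx 46337.0$)
$\left(127893 - 246877\right) + D = \left(127893 - 246877\right) + \frac{287008687}{6194} = -118984 + \frac{287008687}{6194} = - \frac{449978209}{6194}$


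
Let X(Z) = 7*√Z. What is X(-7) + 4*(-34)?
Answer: -136 + 7*I*√7 ≈ -136.0 + 18.52*I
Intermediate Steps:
X(-7) + 4*(-34) = 7*√(-7) + 4*(-34) = 7*(I*√7) - 136 = 7*I*√7 - 136 = -136 + 7*I*√7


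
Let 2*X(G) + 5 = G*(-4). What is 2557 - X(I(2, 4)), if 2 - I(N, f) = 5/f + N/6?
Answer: 7681/3 ≈ 2560.3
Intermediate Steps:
I(N, f) = 2 - 5/f - N/6 (I(N, f) = 2 - (5/f + N/6) = 2 + (-5/f - N/6) = 2 - 5/f - N/6)
X(G) = -5/2 - 2*G (X(G) = -5/2 + (G*(-4))/2 = -5/2 + (-4*G)/2 = -5/2 - 2*G)
2557 - X(I(2, 4)) = 2557 - (-5/2 - 2*(2 - 5/4 - ⅙*2)) = 2557 - (-5/2 - 2*(2 - 5*¼ - ⅓)) = 2557 - (-5/2 - 2*(2 - 5/4 - ⅓)) = 2557 - (-5/2 - 2*5/12) = 2557 - (-5/2 - ⅚) = 2557 - 1*(-10/3) = 2557 + 10/3 = 7681/3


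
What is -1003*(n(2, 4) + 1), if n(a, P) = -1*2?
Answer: 1003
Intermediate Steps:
n(a, P) = -2
-1003*(n(2, 4) + 1) = -1003*(-2 + 1) = -1003*(-1) = 1003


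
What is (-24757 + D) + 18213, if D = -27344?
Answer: -33888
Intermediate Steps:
(-24757 + D) + 18213 = (-24757 - 27344) + 18213 = -52101 + 18213 = -33888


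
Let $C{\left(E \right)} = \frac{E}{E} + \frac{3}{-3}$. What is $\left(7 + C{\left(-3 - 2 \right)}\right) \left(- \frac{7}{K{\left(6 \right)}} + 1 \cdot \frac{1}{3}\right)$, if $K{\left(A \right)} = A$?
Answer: $- \frac{35}{6} \approx -5.8333$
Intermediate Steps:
$C{\left(E \right)} = 0$ ($C{\left(E \right)} = 1 + 3 \left(- \frac{1}{3}\right) = 1 - 1 = 0$)
$\left(7 + C{\left(-3 - 2 \right)}\right) \left(- \frac{7}{K{\left(6 \right)}} + 1 \cdot \frac{1}{3}\right) = \left(7 + 0\right) \left(- \frac{7}{6} + 1 \cdot \frac{1}{3}\right) = 7 \left(\left(-7\right) \frac{1}{6} + 1 \cdot \frac{1}{3}\right) = 7 \left(- \frac{7}{6} + \frac{1}{3}\right) = 7 \left(- \frac{5}{6}\right) = - \frac{35}{6}$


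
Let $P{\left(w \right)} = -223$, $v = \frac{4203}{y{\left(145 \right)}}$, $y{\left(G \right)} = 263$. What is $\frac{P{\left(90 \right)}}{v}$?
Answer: $- \frac{58649}{4203} \approx -13.954$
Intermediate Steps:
$v = \frac{4203}{263} \approx 15.981$
$\frac{P{\left(90 \right)}}{v} = - \frac{223}{\frac{4203}{263}} = \left(-223\right) \frac{263}{4203} = - \frac{58649}{4203}$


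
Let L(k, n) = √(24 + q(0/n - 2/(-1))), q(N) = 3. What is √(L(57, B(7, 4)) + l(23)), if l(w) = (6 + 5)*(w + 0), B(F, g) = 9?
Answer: √(253 + 3*√3) ≈ 16.068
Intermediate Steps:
l(w) = 11*w
L(k, n) = 3*√3 (L(k, n) = √(24 + 3) = √27 = 3*√3)
√(L(57, B(7, 4)) + l(23)) = √(3*√3 + 11*23) = √(3*√3 + 253) = √(253 + 3*√3)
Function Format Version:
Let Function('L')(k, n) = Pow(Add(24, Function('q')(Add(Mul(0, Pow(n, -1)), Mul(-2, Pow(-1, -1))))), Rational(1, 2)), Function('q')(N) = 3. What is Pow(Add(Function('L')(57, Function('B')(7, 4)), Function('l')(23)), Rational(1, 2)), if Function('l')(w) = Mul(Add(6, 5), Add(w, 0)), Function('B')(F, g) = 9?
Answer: Pow(Add(253, Mul(3, Pow(3, Rational(1, 2)))), Rational(1, 2)) ≈ 16.068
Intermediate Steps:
Function('l')(w) = Mul(11, w)
Function('L')(k, n) = Mul(3, Pow(3, Rational(1, 2))) (Function('L')(k, n) = Pow(Add(24, 3), Rational(1, 2)) = Pow(27, Rational(1, 2)) = Mul(3, Pow(3, Rational(1, 2))))
Pow(Add(Function('L')(57, Function('B')(7, 4)), Function('l')(23)), Rational(1, 2)) = Pow(Add(Mul(3, Pow(3, Rational(1, 2))), Mul(11, 23)), Rational(1, 2)) = Pow(Add(Mul(3, Pow(3, Rational(1, 2))), 253), Rational(1, 2)) = Pow(Add(253, Mul(3, Pow(3, Rational(1, 2)))), Rational(1, 2))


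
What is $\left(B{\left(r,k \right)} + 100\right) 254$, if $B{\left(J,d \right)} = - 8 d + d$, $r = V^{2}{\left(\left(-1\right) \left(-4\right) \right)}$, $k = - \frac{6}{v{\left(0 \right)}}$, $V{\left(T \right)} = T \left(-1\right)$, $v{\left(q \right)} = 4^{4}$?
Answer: $\frac{1628267}{64} \approx 25442.0$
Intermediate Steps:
$v{\left(q \right)} = 256$
$V{\left(T \right)} = - T$
$k = - \frac{3}{128}$ ($k = - \frac{6}{256} = \left(-6\right) \frac{1}{256} = - \frac{3}{128} \approx -0.023438$)
$r = 16$ ($r = \left(- \left(-1\right) \left(-4\right)\right)^{2} = \left(\left(-1\right) 4\right)^{2} = \left(-4\right)^{2} = 16$)
$B{\left(J,d \right)} = - 7 d$
$\left(B{\left(r,k \right)} + 100\right) 254 = \left(\left(-7\right) \left(- \frac{3}{128}\right) + 100\right) 254 = \left(\frac{21}{128} + 100\right) 254 = \frac{12821}{128} \cdot 254 = \frac{1628267}{64}$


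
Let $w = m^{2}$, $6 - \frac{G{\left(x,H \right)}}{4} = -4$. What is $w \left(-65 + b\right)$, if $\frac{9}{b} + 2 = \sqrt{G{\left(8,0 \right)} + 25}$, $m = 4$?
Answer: $- \frac{63152}{61} + \frac{144 \sqrt{65}}{61} \approx -1016.2$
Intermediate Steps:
$G{\left(x,H \right)} = 40$ ($G{\left(x,H \right)} = 24 - -16 = 24 + 16 = 40$)
$b = \frac{9}{-2 + \sqrt{65}}$ ($b = \frac{9}{-2 + \sqrt{40 + 25}} = \frac{9}{-2 + \sqrt{65}} \approx 1.4846$)
$w = 16$ ($w = 4^{2} = 16$)
$w \left(-65 + b\right) = 16 \left(-65 + \left(\frac{18}{61} + \frac{9 \sqrt{65}}{61}\right)\right) = 16 \left(- \frac{3947}{61} + \frac{9 \sqrt{65}}{61}\right) = - \frac{63152}{61} + \frac{144 \sqrt{65}}{61}$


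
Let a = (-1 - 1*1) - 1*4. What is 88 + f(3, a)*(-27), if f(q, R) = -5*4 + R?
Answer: 790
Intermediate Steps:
a = -6 (a = (-1 - 1) - 4 = -2 - 4 = -6)
f(q, R) = -20 + R
88 + f(3, a)*(-27) = 88 + (-20 - 6)*(-27) = 88 - 26*(-27) = 88 + 702 = 790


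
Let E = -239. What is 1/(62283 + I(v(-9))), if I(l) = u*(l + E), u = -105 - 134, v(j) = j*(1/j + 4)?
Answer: 1/127769 ≈ 7.8266e-6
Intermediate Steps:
v(j) = j*(4 + 1/j)
u = -239
I(l) = 57121 - 239*l (I(l) = -239*(l - 239) = -239*(-239 + l) = 57121 - 239*l)
1/(62283 + I(v(-9))) = 1/(62283 + (57121 - 239*(1 + 4*(-9)))) = 1/(62283 + (57121 - 239*(1 - 36))) = 1/(62283 + (57121 - 239*(-35))) = 1/(62283 + (57121 + 8365)) = 1/(62283 + 65486) = 1/127769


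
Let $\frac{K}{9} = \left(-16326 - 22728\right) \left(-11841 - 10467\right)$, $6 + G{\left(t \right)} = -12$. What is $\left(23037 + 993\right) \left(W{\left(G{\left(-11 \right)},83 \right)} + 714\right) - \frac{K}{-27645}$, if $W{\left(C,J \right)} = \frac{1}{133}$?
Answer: $\frac{1125046580922}{64505} \approx 1.7441 \cdot 10^{7}$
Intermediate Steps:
$G{\left(t \right)} = -18$ ($G{\left(t \right)} = -6 - 12 = -18$)
$W{\left(C,J \right)} = \frac{1}{133}$
$K = 7840949688$ ($K = 9 \left(-16326 - 22728\right) \left(-11841 - 10467\right) = 9 \left(\left(-39054\right) \left(-22308\right)\right) = 9 \cdot 871216632 = 7840949688$)
$\left(23037 + 993\right) \left(W{\left(G{\left(-11 \right)},83 \right)} + 714\right) - \frac{K}{-27645} = \left(23037 + 993\right) \left(\frac{1}{133} + 714\right) - \frac{7840949688}{-27645} = 24030 \cdot \frac{94963}{133} - 7840949688 \left(- \frac{1}{27645}\right) = \frac{2281960890}{133} - - \frac{2613649896}{9215} = \frac{2281960890}{133} + \frac{2613649896}{9215} = \frac{1125046580922}{64505}$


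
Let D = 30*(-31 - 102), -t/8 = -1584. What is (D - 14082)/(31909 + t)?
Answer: -18072/44581 ≈ -0.40537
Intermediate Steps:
t = 12672 (t = -8*(-1584) = 12672)
D = -3990 (D = 30*(-133) = -3990)
(D - 14082)/(31909 + t) = (-3990 - 14082)/(31909 + 12672) = -18072/44581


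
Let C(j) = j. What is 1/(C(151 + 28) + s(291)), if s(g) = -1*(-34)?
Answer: 1/213 ≈ 0.0046948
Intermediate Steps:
s(g) = 34
1/(C(151 + 28) + s(291)) = 1/((151 + 28) + 34) = 1/(179 + 34) = 1/213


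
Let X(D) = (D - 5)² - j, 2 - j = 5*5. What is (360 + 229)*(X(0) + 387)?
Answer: 256215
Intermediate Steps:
j = -23 (j = 2 - 5*5 = 2 - 1*25 = 2 - 25 = -23)
X(D) = 23 + (-5 + D)² (X(D) = (D - 5)² - 1*(-23) = (-5 + D)² + 23 = 23 + (-5 + D)²)
(360 + 229)*(X(0) + 387) = (360 + 229)*((23 + (-5 + 0)²) + 387) = 589*((23 + (-5)²) + 387) = 589*((23 + 25) + 387) = 589*(48 + 387) = 589*435 = 256215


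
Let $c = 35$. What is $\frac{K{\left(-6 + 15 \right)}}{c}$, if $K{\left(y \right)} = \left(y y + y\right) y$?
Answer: $\frac{162}{7} \approx 23.143$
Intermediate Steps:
$K{\left(y \right)} = y \left(y + y^{2}\right)$ ($K{\left(y \right)} = \left(y^{2} + y\right) y = \left(y + y^{2}\right) y = y \left(y + y^{2}\right)$)
$\frac{K{\left(-6 + 15 \right)}}{c} = \frac{\left(-6 + 15\right)^{2} \left(1 + \left(-6 + 15\right)\right)}{35} = 9^{2} \left(1 + 9\right) \frac{1}{35} = 81 \cdot 10 \cdot \frac{1}{35} = 810 \cdot \frac{1}{35} = \frac{162}{7}$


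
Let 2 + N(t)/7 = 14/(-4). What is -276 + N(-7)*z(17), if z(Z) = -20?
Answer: 494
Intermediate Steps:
N(t) = -77/2 (N(t) = -14 + 7*(14/(-4)) = -14 + 7*(14*(-¼)) = -14 + 7*(-7/2) = -14 - 49/2 = -77/2)
-276 + N(-7)*z(17) = -276 - 77/2*(-20) = -276 + 770 = 494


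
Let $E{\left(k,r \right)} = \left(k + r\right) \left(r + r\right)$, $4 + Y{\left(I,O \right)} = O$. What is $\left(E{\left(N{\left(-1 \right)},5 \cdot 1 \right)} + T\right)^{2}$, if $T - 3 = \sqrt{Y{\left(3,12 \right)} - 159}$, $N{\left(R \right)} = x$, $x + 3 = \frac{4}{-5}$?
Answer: $\left(15 + i \sqrt{151}\right)^{2} \approx 74.0 + 368.65 i$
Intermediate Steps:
$Y{\left(I,O \right)} = -4 + O$
$x = - \frac{19}{5}$ ($x = -3 + \frac{4}{-5} = -3 + 4 \left(- \frac{1}{5}\right) = -3 - \frac{4}{5} = - \frac{19}{5} \approx -3.8$)
$N{\left(R \right)} = - \frac{19}{5}$
$E{\left(k,r \right)} = 2 r \left(k + r\right)$ ($E{\left(k,r \right)} = \left(k + r\right) 2 r = 2 r \left(k + r\right)$)
$T = 3 + i \sqrt{151}$ ($T = 3 + \sqrt{\left(-4 + 12\right) - 159} = 3 + \sqrt{8 - 159} = 3 + \sqrt{-151} = 3 + i \sqrt{151} \approx 3.0 + 12.288 i$)
$\left(E{\left(N{\left(-1 \right)},5 \cdot 1 \right)} + T\right)^{2} = \left(2 \cdot 5 \cdot 1 \left(- \frac{19}{5} + 5 \cdot 1\right) + \left(3 + i \sqrt{151}\right)\right)^{2} = \left(2 \cdot 5 \left(- \frac{19}{5} + 5\right) + \left(3 + i \sqrt{151}\right)\right)^{2} = \left(2 \cdot 5 \cdot \frac{6}{5} + \left(3 + i \sqrt{151}\right)\right)^{2} = \left(12 + \left(3 + i \sqrt{151}\right)\right)^{2} = \left(15 + i \sqrt{151}\right)^{2}$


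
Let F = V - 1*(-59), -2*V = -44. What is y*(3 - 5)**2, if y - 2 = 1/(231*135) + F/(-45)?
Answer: 24952/31185 ≈ 0.80013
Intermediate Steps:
V = 22 (V = -1/2*(-44) = 22)
F = 81 (F = 22 - 1*(-59) = 22 + 59 = 81)
y = 6238/31185 (y = 2 + (1/(231*135) + 81/(-45)) = 2 + ((1/231)*(1/135) + 81*(-1/45)) = 2 + (1/31185 - 9/5) = 2 - 56132/31185 = 6238/31185 ≈ 0.20003)
y*(3 - 5)**2 = 6238*(3 - 5)**2/31185 = (6238/31185)*(-2)**2 = (6238/31185)*4 = 24952/31185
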